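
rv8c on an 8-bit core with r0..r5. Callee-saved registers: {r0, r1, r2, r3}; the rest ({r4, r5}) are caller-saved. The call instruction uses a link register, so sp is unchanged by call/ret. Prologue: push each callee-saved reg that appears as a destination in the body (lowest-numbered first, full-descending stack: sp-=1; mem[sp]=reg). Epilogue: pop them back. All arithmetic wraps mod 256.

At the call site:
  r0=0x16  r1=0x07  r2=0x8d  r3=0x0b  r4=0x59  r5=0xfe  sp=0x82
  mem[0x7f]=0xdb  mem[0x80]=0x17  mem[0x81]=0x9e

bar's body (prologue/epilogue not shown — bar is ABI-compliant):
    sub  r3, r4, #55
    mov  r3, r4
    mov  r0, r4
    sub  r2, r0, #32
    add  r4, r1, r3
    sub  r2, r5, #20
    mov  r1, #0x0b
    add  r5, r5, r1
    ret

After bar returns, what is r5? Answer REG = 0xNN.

REG = 0x09

prologue: push r0 → mem[0x81]=0x16, sp=0x81
prologue: push r1 → mem[0x80]=0x07, sp=0x80
prologue: push r2 → mem[0x7f]=0x8d, sp=0x7f
prologue: push r3 → mem[0x7e]=0x0b, sp=0x7e
body[0] sub  r3, r4, #55 → r3=0x22
body[1] mov  r3, r4 → r3=0x59
body[2] mov  r0, r4 → r0=0x59
body[3] sub  r2, r0, #32 → r2=0x39
body[4] add  r4, r1, r3 → r4=0x60
body[5] sub  r2, r5, #20 → r2=0xea
body[6] mov  r1, #0x0b → r1=0x0b
body[7] add  r5, r5, r1 → r5=0x09
epilogue: pop r3=0x0b, sp=0x7f
epilogue: pop r2=0x8d, sp=0x80
epilogue: pop r1=0x07, sp=0x81
epilogue: pop r0=0x16, sp=0x82
r5 is caller-saved → body value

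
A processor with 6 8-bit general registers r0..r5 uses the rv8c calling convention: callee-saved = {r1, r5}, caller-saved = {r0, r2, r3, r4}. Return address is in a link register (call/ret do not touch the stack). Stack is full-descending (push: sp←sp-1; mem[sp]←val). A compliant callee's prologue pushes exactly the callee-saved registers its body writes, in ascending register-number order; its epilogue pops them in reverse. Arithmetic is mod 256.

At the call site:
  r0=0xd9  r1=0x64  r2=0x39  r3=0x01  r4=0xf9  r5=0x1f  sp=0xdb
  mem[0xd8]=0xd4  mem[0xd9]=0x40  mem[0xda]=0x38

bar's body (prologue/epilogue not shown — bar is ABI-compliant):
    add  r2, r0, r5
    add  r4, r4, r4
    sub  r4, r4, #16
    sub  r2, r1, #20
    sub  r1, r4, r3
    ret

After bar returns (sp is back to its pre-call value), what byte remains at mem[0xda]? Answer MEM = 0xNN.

prologue: push r1 → mem[0xda]=0x64, sp=0xda
body[0] add  r2, r0, r5 → r2=0xf8
body[1] add  r4, r4, r4 → r4=0xf2
body[2] sub  r4, r4, #16 → r4=0xe2
body[3] sub  r2, r1, #20 → r2=0x50
body[4] sub  r1, r4, r3 → r1=0xe1
epilogue: pop r1=0x64, sp=0xdb
prologue pushed ['r1'] at ['0xda']

MEM = 0x64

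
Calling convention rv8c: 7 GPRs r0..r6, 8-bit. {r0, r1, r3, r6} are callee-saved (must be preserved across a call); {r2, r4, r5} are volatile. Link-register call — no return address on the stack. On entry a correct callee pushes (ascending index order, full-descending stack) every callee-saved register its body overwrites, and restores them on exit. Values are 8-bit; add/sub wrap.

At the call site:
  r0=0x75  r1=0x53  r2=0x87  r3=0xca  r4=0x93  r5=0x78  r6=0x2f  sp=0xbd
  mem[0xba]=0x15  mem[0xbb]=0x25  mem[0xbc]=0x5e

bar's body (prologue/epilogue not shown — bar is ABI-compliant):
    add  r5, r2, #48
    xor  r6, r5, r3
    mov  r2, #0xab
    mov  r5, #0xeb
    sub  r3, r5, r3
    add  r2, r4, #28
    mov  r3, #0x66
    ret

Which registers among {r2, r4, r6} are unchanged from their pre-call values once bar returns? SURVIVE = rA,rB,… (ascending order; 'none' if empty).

SURVIVE = r4,r6

prologue: push r3 → mem[0xbc]=0xca, sp=0xbc
prologue: push r6 → mem[0xbb]=0x2f, sp=0xbb
body[0] add  r5, r2, #48 → r5=0xb7
body[1] xor  r6, r5, r3 → r6=0x7d
body[2] mov  r2, #0xab → r2=0xab
body[3] mov  r5, #0xeb → r5=0xeb
body[4] sub  r3, r5, r3 → r3=0x21
body[5] add  r2, r4, #28 → r2=0xaf
body[6] mov  r3, #0x66 → r3=0x66
epilogue: pop r6=0x2f, sp=0xbc
epilogue: pop r3=0xca, sp=0xbd
r2: caller-saved, written=True
r4: caller-saved, written=False
r6: callee-saved, written=True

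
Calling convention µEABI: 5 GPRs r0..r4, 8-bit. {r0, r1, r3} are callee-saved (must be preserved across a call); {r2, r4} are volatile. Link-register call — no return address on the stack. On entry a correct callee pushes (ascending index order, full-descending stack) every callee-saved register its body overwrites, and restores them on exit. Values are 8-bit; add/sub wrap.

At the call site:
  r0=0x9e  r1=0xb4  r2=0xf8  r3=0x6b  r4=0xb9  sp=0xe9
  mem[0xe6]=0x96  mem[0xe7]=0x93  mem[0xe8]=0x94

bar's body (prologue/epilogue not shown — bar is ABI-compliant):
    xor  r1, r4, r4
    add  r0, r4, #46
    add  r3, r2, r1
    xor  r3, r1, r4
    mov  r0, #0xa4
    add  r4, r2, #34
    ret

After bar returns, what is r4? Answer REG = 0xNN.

prologue: push r0 -> mem[0xe8]=0x9e, sp=0xe8
prologue: push r1 -> mem[0xe7]=0xb4, sp=0xe7
prologue: push r3 -> mem[0xe6]=0x6b, sp=0xe6
body[0] xor  r1, r4, r4 -> r1=0x00
body[1] add  r0, r4, #46 -> r0=0xe7
body[2] add  r3, r2, r1 -> r3=0xf8
body[3] xor  r3, r1, r4 -> r3=0xb9
body[4] mov  r0, #0xa4 -> r0=0xa4
body[5] add  r4, r2, #34 -> r4=0x1a
epilogue: pop r3=0x6b, sp=0xe7
epilogue: pop r1=0xb4, sp=0xe8
epilogue: pop r0=0x9e, sp=0xe9
r4 is caller-saved -> body value

REG = 0x1a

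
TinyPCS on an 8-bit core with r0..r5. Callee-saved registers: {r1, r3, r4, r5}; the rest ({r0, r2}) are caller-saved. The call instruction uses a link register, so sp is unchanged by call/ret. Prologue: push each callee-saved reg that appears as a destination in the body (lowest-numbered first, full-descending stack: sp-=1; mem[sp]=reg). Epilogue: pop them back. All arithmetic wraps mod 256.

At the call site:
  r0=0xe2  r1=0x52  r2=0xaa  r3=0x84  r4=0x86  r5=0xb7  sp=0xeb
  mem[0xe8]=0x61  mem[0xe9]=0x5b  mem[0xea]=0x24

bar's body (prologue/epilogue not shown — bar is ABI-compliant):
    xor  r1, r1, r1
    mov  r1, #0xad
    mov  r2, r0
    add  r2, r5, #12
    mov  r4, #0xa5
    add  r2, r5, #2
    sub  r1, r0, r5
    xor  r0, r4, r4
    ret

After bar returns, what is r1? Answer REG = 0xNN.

prologue: push r1 -> mem[0xea]=0x52, sp=0xea
prologue: push r4 -> mem[0xe9]=0x86, sp=0xe9
body[0] xor  r1, r1, r1 -> r1=0x00
body[1] mov  r1, #0xad -> r1=0xad
body[2] mov  r2, r0 -> r2=0xe2
body[3] add  r2, r5, #12 -> r2=0xc3
body[4] mov  r4, #0xa5 -> r4=0xa5
body[5] add  r2, r5, #2 -> r2=0xb9
body[6] sub  r1, r0, r5 -> r1=0x2b
body[7] xor  r0, r4, r4 -> r0=0x00
epilogue: pop r4=0x86, sp=0xea
epilogue: pop r1=0x52, sp=0xeb
r1 is callee-saved -> restored

REG = 0x52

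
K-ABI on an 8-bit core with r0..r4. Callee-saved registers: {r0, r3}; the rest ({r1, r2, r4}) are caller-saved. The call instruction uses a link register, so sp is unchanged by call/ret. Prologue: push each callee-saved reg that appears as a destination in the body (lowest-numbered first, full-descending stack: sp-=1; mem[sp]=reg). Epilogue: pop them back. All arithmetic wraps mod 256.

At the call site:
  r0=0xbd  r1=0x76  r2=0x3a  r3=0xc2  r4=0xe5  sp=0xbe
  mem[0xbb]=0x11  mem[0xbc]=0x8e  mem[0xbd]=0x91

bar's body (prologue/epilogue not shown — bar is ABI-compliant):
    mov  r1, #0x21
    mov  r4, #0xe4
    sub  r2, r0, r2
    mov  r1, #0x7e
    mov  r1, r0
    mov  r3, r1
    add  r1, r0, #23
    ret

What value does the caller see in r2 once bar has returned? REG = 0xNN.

prologue: push r3 -> mem[0xbd]=0xc2, sp=0xbd
body[0] mov  r1, #0x21 -> r1=0x21
body[1] mov  r4, #0xe4 -> r4=0xe4
body[2] sub  r2, r0, r2 -> r2=0x83
body[3] mov  r1, #0x7e -> r1=0x7e
body[4] mov  r1, r0 -> r1=0xbd
body[5] mov  r3, r1 -> r3=0xbd
body[6] add  r1, r0, #23 -> r1=0xd4
epilogue: pop r3=0xc2, sp=0xbe
r2 is caller-saved -> body value

REG = 0x83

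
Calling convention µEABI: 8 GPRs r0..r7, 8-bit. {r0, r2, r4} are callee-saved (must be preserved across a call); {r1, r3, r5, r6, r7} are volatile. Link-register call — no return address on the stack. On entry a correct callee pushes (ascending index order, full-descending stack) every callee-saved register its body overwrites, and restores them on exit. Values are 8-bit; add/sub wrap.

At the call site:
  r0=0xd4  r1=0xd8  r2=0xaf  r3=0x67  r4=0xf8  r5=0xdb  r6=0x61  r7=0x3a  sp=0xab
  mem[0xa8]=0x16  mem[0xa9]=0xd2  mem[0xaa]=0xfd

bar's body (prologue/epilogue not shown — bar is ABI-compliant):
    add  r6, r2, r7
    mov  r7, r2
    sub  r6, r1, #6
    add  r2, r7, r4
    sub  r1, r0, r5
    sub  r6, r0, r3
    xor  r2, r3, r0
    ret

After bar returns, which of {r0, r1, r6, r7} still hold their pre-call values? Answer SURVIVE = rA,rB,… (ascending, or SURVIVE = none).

SURVIVE = r0

prologue: push r2 → mem[0xaa]=0xaf, sp=0xaa
body[0] add  r6, r2, r7 → r6=0xe9
body[1] mov  r7, r2 → r7=0xaf
body[2] sub  r6, r1, #6 → r6=0xd2
body[3] add  r2, r7, r4 → r2=0xa7
body[4] sub  r1, r0, r5 → r1=0xf9
body[5] sub  r6, r0, r3 → r6=0x6d
body[6] xor  r2, r3, r0 → r2=0xb3
epilogue: pop r2=0xaf, sp=0xab
r0: callee-saved, written=False
r1: caller-saved, written=True
r6: caller-saved, written=True
r7: caller-saved, written=True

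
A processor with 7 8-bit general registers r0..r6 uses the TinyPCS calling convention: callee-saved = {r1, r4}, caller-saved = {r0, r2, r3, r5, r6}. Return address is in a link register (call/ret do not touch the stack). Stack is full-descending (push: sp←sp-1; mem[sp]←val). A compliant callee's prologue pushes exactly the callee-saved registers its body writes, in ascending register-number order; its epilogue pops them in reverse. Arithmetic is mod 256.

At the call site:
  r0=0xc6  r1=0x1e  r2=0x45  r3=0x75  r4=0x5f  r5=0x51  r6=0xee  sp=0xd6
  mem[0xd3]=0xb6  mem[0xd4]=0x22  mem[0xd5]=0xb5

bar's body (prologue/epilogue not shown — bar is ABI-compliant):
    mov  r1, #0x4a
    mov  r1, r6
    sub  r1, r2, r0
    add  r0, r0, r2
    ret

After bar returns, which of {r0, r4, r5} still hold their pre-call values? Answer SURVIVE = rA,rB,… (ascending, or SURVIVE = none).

prologue: push r1 → mem[0xd5]=0x1e, sp=0xd5
body[0] mov  r1, #0x4a → r1=0x4a
body[1] mov  r1, r6 → r1=0xee
body[2] sub  r1, r2, r0 → r1=0x7f
body[3] add  r0, r0, r2 → r0=0x0b
epilogue: pop r1=0x1e, sp=0xd6
r0: caller-saved, written=True
r4: callee-saved, written=False
r5: caller-saved, written=False

SURVIVE = r4,r5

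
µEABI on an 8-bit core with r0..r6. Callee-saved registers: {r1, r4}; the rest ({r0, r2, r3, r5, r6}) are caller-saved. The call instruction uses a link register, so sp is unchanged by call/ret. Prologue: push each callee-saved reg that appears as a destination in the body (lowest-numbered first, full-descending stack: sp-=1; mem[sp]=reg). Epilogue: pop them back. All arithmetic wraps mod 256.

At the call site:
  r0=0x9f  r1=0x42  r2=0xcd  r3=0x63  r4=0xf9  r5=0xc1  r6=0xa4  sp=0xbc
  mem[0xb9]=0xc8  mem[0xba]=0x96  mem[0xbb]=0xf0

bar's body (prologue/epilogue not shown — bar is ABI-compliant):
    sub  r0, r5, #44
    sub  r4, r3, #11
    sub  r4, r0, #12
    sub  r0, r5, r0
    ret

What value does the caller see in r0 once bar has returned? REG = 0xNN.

prologue: push r4 → mem[0xbb]=0xf9, sp=0xbb
body[0] sub  r0, r5, #44 → r0=0x95
body[1] sub  r4, r3, #11 → r4=0x58
body[2] sub  r4, r0, #12 → r4=0x89
body[3] sub  r0, r5, r0 → r0=0x2c
epilogue: pop r4=0xf9, sp=0xbc
r0 is caller-saved → body value

REG = 0x2c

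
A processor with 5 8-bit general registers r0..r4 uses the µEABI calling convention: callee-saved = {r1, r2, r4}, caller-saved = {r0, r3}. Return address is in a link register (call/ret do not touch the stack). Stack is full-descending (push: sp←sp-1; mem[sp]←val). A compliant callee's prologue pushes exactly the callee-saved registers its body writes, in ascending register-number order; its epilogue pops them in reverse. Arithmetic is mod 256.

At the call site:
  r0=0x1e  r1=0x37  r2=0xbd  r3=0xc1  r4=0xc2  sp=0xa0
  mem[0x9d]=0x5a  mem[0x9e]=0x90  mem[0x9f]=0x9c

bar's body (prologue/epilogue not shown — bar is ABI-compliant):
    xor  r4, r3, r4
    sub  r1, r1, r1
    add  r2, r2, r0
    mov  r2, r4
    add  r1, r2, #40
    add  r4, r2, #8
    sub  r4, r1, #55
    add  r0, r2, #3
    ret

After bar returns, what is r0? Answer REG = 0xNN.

REG = 0x06

prologue: push r1 → mem[0x9f]=0x37, sp=0x9f
prologue: push r2 → mem[0x9e]=0xbd, sp=0x9e
prologue: push r4 → mem[0x9d]=0xc2, sp=0x9d
body[0] xor  r4, r3, r4 → r4=0x03
body[1] sub  r1, r1, r1 → r1=0x00
body[2] add  r2, r2, r0 → r2=0xdb
body[3] mov  r2, r4 → r2=0x03
body[4] add  r1, r2, #40 → r1=0x2b
body[5] add  r4, r2, #8 → r4=0x0b
body[6] sub  r4, r1, #55 → r4=0xf4
body[7] add  r0, r2, #3 → r0=0x06
epilogue: pop r4=0xc2, sp=0x9e
epilogue: pop r2=0xbd, sp=0x9f
epilogue: pop r1=0x37, sp=0xa0
r0 is caller-saved → body value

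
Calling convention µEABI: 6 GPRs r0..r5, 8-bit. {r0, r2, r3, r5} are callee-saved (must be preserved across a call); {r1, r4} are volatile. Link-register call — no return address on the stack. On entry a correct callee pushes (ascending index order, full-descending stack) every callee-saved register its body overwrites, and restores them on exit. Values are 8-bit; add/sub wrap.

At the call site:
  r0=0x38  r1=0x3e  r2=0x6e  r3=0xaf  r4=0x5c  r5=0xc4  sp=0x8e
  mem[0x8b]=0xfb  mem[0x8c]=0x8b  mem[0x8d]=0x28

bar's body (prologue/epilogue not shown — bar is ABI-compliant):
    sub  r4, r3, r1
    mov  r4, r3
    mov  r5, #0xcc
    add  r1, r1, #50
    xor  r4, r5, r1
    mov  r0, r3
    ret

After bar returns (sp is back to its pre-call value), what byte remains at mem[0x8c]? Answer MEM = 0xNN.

MEM = 0xc4

prologue: push r0 → mem[0x8d]=0x38, sp=0x8d
prologue: push r5 → mem[0x8c]=0xc4, sp=0x8c
body[0] sub  r4, r3, r1 → r4=0x71
body[1] mov  r4, r3 → r4=0xaf
body[2] mov  r5, #0xcc → r5=0xcc
body[3] add  r1, r1, #50 → r1=0x70
body[4] xor  r4, r5, r1 → r4=0xbc
body[5] mov  r0, r3 → r0=0xaf
epilogue: pop r5=0xc4, sp=0x8d
epilogue: pop r0=0x38, sp=0x8e
prologue pushed ['r0', 'r5'] at ['0x8d', '0x8c']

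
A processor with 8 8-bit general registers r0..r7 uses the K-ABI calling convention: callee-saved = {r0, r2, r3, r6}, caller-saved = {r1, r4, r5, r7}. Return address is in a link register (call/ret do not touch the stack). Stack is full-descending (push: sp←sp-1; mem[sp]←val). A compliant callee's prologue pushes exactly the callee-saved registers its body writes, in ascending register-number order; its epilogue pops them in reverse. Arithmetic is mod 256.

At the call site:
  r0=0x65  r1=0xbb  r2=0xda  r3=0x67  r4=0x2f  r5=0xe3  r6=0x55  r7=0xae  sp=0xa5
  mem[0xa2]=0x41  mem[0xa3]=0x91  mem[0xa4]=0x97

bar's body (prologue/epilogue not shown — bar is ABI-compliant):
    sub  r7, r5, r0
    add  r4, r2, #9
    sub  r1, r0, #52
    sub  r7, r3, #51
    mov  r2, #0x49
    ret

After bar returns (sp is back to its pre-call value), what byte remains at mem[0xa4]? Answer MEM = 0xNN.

MEM = 0xda

prologue: push r2 -> mem[0xa4]=0xda, sp=0xa4
body[0] sub  r7, r5, r0 -> r7=0x7e
body[1] add  r4, r2, #9 -> r4=0xe3
body[2] sub  r1, r0, #52 -> r1=0x31
body[3] sub  r7, r3, #51 -> r7=0x34
body[4] mov  r2, #0x49 -> r2=0x49
epilogue: pop r2=0xda, sp=0xa5
prologue pushed ['r2'] at ['0xa4']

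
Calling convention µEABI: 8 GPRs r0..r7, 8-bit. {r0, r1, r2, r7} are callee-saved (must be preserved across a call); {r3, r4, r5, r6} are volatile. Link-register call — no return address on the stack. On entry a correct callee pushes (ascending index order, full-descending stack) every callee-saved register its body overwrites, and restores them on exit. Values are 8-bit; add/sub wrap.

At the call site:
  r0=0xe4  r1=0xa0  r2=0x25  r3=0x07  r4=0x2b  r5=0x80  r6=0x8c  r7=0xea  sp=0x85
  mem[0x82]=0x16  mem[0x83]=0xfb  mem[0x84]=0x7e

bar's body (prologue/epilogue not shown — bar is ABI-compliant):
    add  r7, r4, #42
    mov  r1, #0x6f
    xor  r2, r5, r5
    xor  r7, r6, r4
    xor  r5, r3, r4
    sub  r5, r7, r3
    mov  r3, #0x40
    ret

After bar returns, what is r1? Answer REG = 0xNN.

REG = 0xa0

prologue: push r1 → mem[0x84]=0xa0, sp=0x84
prologue: push r2 → mem[0x83]=0x25, sp=0x83
prologue: push r7 → mem[0x82]=0xea, sp=0x82
body[0] add  r7, r4, #42 → r7=0x55
body[1] mov  r1, #0x6f → r1=0x6f
body[2] xor  r2, r5, r5 → r2=0x00
body[3] xor  r7, r6, r4 → r7=0xa7
body[4] xor  r5, r3, r4 → r5=0x2c
body[5] sub  r5, r7, r3 → r5=0xa0
body[6] mov  r3, #0x40 → r3=0x40
epilogue: pop r7=0xea, sp=0x83
epilogue: pop r2=0x25, sp=0x84
epilogue: pop r1=0xa0, sp=0x85
r1 is callee-saved → restored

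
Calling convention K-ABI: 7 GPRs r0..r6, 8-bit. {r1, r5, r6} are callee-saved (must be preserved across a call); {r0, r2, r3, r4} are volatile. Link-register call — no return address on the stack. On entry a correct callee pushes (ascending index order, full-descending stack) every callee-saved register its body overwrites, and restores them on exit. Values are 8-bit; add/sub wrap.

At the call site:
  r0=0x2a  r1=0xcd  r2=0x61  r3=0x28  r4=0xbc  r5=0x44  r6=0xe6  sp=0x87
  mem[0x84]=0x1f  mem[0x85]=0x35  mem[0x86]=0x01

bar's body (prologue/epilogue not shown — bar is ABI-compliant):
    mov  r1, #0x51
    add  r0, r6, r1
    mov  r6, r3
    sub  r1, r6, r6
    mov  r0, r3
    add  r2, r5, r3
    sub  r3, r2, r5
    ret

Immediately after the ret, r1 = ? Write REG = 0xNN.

prologue: push r1 → mem[0x86]=0xcd, sp=0x86
prologue: push r6 → mem[0x85]=0xe6, sp=0x85
body[0] mov  r1, #0x51 → r1=0x51
body[1] add  r0, r6, r1 → r0=0x37
body[2] mov  r6, r3 → r6=0x28
body[3] sub  r1, r6, r6 → r1=0x00
body[4] mov  r0, r3 → r0=0x28
body[5] add  r2, r5, r3 → r2=0x6c
body[6] sub  r3, r2, r5 → r3=0x28
epilogue: pop r6=0xe6, sp=0x86
epilogue: pop r1=0xcd, sp=0x87
r1 is callee-saved → restored

REG = 0xcd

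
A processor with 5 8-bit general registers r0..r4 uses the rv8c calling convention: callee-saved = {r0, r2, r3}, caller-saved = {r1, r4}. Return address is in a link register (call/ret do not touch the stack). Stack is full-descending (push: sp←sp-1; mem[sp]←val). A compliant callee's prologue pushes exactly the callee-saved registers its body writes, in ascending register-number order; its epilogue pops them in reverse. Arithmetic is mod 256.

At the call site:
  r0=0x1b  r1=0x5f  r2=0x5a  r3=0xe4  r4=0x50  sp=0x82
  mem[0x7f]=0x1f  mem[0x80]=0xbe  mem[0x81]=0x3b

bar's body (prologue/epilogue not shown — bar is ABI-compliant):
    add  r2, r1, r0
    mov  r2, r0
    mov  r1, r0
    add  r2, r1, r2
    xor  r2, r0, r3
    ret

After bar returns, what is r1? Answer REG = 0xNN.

prologue: push r2 → mem[0x81]=0x5a, sp=0x81
body[0] add  r2, r1, r0 → r2=0x7a
body[1] mov  r2, r0 → r2=0x1b
body[2] mov  r1, r0 → r1=0x1b
body[3] add  r2, r1, r2 → r2=0x36
body[4] xor  r2, r0, r3 → r2=0xff
epilogue: pop r2=0x5a, sp=0x82
r1 is caller-saved → body value

REG = 0x1b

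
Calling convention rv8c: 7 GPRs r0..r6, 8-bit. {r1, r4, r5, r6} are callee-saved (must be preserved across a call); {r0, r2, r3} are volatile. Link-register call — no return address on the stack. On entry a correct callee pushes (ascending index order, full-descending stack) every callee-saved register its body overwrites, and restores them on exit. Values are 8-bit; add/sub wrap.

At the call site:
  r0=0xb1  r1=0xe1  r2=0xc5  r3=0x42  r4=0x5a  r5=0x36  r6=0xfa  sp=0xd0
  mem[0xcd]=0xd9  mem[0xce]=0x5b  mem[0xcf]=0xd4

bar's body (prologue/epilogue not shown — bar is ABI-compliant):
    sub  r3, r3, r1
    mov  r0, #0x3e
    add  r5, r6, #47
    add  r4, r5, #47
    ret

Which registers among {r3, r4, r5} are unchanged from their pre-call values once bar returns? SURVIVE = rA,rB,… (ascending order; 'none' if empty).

SURVIVE = r4,r5

prologue: push r4 -> mem[0xcf]=0x5a, sp=0xcf
prologue: push r5 -> mem[0xce]=0x36, sp=0xce
body[0] sub  r3, r3, r1 -> r3=0x61
body[1] mov  r0, #0x3e -> r0=0x3e
body[2] add  r5, r6, #47 -> r5=0x29
body[3] add  r4, r5, #47 -> r4=0x58
epilogue: pop r5=0x36, sp=0xcf
epilogue: pop r4=0x5a, sp=0xd0
r3: caller-saved, written=True
r4: callee-saved, written=True
r5: callee-saved, written=True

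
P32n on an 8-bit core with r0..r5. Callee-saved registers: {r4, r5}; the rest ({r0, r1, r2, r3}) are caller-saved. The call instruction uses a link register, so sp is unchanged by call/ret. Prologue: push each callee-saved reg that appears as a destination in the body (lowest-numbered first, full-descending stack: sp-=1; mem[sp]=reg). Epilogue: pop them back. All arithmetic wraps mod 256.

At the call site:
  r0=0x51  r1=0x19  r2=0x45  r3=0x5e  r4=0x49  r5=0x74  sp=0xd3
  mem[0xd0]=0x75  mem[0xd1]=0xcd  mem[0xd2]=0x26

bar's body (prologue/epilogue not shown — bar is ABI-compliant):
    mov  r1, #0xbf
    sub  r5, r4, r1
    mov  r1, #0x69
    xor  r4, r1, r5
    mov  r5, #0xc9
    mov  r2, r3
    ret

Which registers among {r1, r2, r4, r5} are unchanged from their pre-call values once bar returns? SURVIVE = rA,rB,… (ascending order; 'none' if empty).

SURVIVE = r4,r5

prologue: push r4 → mem[0xd2]=0x49, sp=0xd2
prologue: push r5 → mem[0xd1]=0x74, sp=0xd1
body[0] mov  r1, #0xbf → r1=0xbf
body[1] sub  r5, r4, r1 → r5=0x8a
body[2] mov  r1, #0x69 → r1=0x69
body[3] xor  r4, r1, r5 → r4=0xe3
body[4] mov  r5, #0xc9 → r5=0xc9
body[5] mov  r2, r3 → r2=0x5e
epilogue: pop r5=0x74, sp=0xd2
epilogue: pop r4=0x49, sp=0xd3
r1: caller-saved, written=True
r2: caller-saved, written=True
r4: callee-saved, written=True
r5: callee-saved, written=True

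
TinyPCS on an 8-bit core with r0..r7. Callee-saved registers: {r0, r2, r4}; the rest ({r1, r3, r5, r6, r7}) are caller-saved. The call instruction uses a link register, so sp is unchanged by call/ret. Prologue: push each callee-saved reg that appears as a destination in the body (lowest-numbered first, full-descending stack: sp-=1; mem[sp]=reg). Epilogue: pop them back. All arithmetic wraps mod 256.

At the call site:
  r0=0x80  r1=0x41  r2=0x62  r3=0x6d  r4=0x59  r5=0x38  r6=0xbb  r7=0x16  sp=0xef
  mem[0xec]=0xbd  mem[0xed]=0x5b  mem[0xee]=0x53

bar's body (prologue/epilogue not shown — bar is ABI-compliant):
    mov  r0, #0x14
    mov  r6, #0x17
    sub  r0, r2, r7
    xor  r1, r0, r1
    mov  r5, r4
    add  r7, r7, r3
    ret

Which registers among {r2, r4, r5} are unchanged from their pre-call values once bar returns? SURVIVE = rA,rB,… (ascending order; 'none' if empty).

prologue: push r0 -> mem[0xee]=0x80, sp=0xee
body[0] mov  r0, #0x14 -> r0=0x14
body[1] mov  r6, #0x17 -> r6=0x17
body[2] sub  r0, r2, r7 -> r0=0x4c
body[3] xor  r1, r0, r1 -> r1=0x0d
body[4] mov  r5, r4 -> r5=0x59
body[5] add  r7, r7, r3 -> r7=0x83
epilogue: pop r0=0x80, sp=0xef
r2: callee-saved, written=False
r4: callee-saved, written=False
r5: caller-saved, written=True

SURVIVE = r2,r4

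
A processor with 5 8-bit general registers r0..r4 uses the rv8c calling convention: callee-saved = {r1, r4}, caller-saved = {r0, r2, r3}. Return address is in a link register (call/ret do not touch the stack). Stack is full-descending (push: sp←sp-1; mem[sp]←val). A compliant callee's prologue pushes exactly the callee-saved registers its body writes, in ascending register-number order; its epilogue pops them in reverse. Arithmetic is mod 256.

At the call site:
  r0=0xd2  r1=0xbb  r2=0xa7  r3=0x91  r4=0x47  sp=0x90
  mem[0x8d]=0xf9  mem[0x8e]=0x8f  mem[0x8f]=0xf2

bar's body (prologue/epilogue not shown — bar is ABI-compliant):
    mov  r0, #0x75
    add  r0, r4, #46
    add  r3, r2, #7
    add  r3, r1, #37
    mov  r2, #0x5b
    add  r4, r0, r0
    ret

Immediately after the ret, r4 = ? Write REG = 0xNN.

prologue: push r4 → mem[0x8f]=0x47, sp=0x8f
body[0] mov  r0, #0x75 → r0=0x75
body[1] add  r0, r4, #46 → r0=0x75
body[2] add  r3, r2, #7 → r3=0xae
body[3] add  r3, r1, #37 → r3=0xe0
body[4] mov  r2, #0x5b → r2=0x5b
body[5] add  r4, r0, r0 → r4=0xea
epilogue: pop r4=0x47, sp=0x90
r4 is callee-saved → restored

REG = 0x47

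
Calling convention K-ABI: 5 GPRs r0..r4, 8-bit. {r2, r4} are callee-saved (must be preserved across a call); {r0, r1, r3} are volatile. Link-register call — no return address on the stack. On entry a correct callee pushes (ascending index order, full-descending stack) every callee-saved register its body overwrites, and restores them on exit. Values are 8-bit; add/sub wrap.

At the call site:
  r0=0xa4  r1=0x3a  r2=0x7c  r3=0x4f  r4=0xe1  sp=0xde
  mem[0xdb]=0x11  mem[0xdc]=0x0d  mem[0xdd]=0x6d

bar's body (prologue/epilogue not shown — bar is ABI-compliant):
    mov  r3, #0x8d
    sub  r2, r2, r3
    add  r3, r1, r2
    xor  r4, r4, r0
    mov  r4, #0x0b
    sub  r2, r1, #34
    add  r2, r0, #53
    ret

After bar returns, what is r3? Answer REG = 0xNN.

REG = 0x29

prologue: push r2 -> mem[0xdd]=0x7c, sp=0xdd
prologue: push r4 -> mem[0xdc]=0xe1, sp=0xdc
body[0] mov  r3, #0x8d -> r3=0x8d
body[1] sub  r2, r2, r3 -> r2=0xef
body[2] add  r3, r1, r2 -> r3=0x29
body[3] xor  r4, r4, r0 -> r4=0x45
body[4] mov  r4, #0x0b -> r4=0x0b
body[5] sub  r2, r1, #34 -> r2=0x18
body[6] add  r2, r0, #53 -> r2=0xd9
epilogue: pop r4=0xe1, sp=0xdd
epilogue: pop r2=0x7c, sp=0xde
r3 is caller-saved -> body value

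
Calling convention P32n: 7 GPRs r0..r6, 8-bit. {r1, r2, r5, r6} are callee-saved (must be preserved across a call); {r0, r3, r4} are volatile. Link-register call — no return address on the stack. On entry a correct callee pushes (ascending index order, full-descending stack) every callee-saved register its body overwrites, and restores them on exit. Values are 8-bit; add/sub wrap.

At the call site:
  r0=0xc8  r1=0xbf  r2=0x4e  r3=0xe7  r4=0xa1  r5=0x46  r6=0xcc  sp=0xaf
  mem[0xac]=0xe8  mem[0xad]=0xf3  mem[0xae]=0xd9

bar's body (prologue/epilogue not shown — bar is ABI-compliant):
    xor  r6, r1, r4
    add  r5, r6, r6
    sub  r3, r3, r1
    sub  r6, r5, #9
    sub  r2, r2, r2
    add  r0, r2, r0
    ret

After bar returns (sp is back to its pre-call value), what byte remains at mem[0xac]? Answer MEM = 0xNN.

MEM = 0xcc

prologue: push r2 → mem[0xae]=0x4e, sp=0xae
prologue: push r5 → mem[0xad]=0x46, sp=0xad
prologue: push r6 → mem[0xac]=0xcc, sp=0xac
body[0] xor  r6, r1, r4 → r6=0x1e
body[1] add  r5, r6, r6 → r5=0x3c
body[2] sub  r3, r3, r1 → r3=0x28
body[3] sub  r6, r5, #9 → r6=0x33
body[4] sub  r2, r2, r2 → r2=0x00
body[5] add  r0, r2, r0 → r0=0xc8
epilogue: pop r6=0xcc, sp=0xad
epilogue: pop r5=0x46, sp=0xae
epilogue: pop r2=0x4e, sp=0xaf
prologue pushed ['r2', 'r5', 'r6'] at ['0xae', '0xad', '0xac']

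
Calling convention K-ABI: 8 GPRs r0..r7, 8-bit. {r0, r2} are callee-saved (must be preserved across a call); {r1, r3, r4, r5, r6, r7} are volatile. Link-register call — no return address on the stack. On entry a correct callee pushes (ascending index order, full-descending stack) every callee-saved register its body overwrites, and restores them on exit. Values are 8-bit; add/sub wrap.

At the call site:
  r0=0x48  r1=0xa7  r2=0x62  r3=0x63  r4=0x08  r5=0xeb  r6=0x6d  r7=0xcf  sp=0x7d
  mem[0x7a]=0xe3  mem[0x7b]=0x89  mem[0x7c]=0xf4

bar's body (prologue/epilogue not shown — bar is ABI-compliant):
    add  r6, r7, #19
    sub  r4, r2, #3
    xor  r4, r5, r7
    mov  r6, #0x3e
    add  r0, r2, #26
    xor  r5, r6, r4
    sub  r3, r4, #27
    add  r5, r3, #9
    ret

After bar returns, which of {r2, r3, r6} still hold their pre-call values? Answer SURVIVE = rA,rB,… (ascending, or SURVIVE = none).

prologue: push r0 → mem[0x7c]=0x48, sp=0x7c
body[0] add  r6, r7, #19 → r6=0xe2
body[1] sub  r4, r2, #3 → r4=0x5f
body[2] xor  r4, r5, r7 → r4=0x24
body[3] mov  r6, #0x3e → r6=0x3e
body[4] add  r0, r2, #26 → r0=0x7c
body[5] xor  r5, r6, r4 → r5=0x1a
body[6] sub  r3, r4, #27 → r3=0x09
body[7] add  r5, r3, #9 → r5=0x12
epilogue: pop r0=0x48, sp=0x7d
r2: callee-saved, written=False
r3: caller-saved, written=True
r6: caller-saved, written=True

SURVIVE = r2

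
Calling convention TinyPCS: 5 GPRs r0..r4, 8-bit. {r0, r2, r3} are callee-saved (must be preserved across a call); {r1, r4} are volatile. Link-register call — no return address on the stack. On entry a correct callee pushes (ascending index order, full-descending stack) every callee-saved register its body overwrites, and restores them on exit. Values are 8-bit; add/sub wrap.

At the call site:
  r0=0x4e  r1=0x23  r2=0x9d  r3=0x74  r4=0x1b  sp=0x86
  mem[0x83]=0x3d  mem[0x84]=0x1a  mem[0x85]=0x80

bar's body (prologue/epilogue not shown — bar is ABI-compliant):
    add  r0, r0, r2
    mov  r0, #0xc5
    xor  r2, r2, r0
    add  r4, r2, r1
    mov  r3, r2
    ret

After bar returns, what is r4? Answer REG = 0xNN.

prologue: push r0 → mem[0x85]=0x4e, sp=0x85
prologue: push r2 → mem[0x84]=0x9d, sp=0x84
prologue: push r3 → mem[0x83]=0x74, sp=0x83
body[0] add  r0, r0, r2 → r0=0xeb
body[1] mov  r0, #0xc5 → r0=0xc5
body[2] xor  r2, r2, r0 → r2=0x58
body[3] add  r4, r2, r1 → r4=0x7b
body[4] mov  r3, r2 → r3=0x58
epilogue: pop r3=0x74, sp=0x84
epilogue: pop r2=0x9d, sp=0x85
epilogue: pop r0=0x4e, sp=0x86
r4 is caller-saved → body value

REG = 0x7b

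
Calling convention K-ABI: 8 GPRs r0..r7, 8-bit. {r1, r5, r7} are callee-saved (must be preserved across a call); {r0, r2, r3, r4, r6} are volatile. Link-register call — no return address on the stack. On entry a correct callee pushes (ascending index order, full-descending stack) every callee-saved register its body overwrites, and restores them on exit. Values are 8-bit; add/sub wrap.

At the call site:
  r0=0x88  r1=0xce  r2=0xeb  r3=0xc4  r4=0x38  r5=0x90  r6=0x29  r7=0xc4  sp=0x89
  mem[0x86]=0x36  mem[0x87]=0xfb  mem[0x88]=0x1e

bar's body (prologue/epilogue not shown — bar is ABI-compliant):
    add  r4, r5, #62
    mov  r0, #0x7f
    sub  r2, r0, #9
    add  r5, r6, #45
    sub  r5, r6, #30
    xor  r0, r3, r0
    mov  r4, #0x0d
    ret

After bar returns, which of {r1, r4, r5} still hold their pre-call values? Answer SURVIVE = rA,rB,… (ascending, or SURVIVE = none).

SURVIVE = r1,r5

prologue: push r5 -> mem[0x88]=0x90, sp=0x88
body[0] add  r4, r5, #62 -> r4=0xce
body[1] mov  r0, #0x7f -> r0=0x7f
body[2] sub  r2, r0, #9 -> r2=0x76
body[3] add  r5, r6, #45 -> r5=0x56
body[4] sub  r5, r6, #30 -> r5=0x0b
body[5] xor  r0, r3, r0 -> r0=0xbb
body[6] mov  r4, #0x0d -> r4=0x0d
epilogue: pop r5=0x90, sp=0x89
r1: callee-saved, written=False
r4: caller-saved, written=True
r5: callee-saved, written=True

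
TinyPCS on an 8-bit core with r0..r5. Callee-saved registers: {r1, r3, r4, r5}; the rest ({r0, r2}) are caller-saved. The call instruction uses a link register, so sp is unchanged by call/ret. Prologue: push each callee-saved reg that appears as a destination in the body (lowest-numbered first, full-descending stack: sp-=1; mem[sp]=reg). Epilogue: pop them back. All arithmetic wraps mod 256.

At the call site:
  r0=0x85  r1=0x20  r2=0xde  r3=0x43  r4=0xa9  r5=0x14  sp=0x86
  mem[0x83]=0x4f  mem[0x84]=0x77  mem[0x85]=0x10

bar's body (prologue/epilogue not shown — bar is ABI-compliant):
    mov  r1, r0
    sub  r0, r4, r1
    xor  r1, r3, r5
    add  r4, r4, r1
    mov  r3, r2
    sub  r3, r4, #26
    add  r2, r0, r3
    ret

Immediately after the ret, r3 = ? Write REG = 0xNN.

prologue: push r1 → mem[0x85]=0x20, sp=0x85
prologue: push r3 → mem[0x84]=0x43, sp=0x84
prologue: push r4 → mem[0x83]=0xa9, sp=0x83
body[0] mov  r1, r0 → r1=0x85
body[1] sub  r0, r4, r1 → r0=0x24
body[2] xor  r1, r3, r5 → r1=0x57
body[3] add  r4, r4, r1 → r4=0x00
body[4] mov  r3, r2 → r3=0xde
body[5] sub  r3, r4, #26 → r3=0xe6
body[6] add  r2, r0, r3 → r2=0x0a
epilogue: pop r4=0xa9, sp=0x84
epilogue: pop r3=0x43, sp=0x85
epilogue: pop r1=0x20, sp=0x86
r3 is callee-saved → restored

REG = 0x43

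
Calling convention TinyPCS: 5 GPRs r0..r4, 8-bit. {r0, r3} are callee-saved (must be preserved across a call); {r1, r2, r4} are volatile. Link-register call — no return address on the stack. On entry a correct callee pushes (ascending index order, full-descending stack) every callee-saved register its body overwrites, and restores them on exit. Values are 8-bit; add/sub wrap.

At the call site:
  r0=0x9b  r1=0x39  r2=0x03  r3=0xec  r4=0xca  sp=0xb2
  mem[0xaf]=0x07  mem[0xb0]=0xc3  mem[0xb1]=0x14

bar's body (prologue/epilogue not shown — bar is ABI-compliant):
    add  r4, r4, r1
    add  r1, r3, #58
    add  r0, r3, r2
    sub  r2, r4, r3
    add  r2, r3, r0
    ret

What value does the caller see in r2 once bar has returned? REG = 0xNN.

REG = 0xdb

prologue: push r0 → mem[0xb1]=0x9b, sp=0xb1
body[0] add  r4, r4, r1 → r4=0x03
body[1] add  r1, r3, #58 → r1=0x26
body[2] add  r0, r3, r2 → r0=0xef
body[3] sub  r2, r4, r3 → r2=0x17
body[4] add  r2, r3, r0 → r2=0xdb
epilogue: pop r0=0x9b, sp=0xb2
r2 is caller-saved → body value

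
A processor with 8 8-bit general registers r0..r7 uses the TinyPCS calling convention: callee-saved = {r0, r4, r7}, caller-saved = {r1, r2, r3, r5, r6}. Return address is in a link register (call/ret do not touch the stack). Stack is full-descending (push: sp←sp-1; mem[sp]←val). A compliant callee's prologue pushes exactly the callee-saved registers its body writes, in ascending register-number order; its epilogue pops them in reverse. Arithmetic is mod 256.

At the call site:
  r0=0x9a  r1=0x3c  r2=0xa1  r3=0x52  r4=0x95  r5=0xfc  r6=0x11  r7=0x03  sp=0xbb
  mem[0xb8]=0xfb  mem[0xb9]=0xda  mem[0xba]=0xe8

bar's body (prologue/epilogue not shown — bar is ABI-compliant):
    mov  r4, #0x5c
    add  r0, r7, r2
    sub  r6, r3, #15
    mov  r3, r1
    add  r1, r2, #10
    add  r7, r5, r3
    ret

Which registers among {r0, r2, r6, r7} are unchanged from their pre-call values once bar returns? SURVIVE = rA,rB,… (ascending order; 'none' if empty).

SURVIVE = r0,r2,r7

prologue: push r0 -> mem[0xba]=0x9a, sp=0xba
prologue: push r4 -> mem[0xb9]=0x95, sp=0xb9
prologue: push r7 -> mem[0xb8]=0x03, sp=0xb8
body[0] mov  r4, #0x5c -> r4=0x5c
body[1] add  r0, r7, r2 -> r0=0xa4
body[2] sub  r6, r3, #15 -> r6=0x43
body[3] mov  r3, r1 -> r3=0x3c
body[4] add  r1, r2, #10 -> r1=0xab
body[5] add  r7, r5, r3 -> r7=0x38
epilogue: pop r7=0x03, sp=0xb9
epilogue: pop r4=0x95, sp=0xba
epilogue: pop r0=0x9a, sp=0xbb
r0: callee-saved, written=True
r2: caller-saved, written=False
r6: caller-saved, written=True
r7: callee-saved, written=True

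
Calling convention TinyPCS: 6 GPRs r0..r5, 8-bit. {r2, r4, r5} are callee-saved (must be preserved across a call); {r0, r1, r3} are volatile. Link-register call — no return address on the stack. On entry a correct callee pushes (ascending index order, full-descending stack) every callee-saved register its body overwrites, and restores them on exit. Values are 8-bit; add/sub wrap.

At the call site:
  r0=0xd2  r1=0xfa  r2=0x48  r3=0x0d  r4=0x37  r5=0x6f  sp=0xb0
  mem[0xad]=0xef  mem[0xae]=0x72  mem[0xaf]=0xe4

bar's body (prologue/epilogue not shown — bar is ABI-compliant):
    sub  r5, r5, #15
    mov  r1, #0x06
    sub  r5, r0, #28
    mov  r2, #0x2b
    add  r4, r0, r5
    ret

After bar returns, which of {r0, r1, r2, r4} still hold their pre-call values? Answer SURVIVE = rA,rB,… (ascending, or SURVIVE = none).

prologue: push r2 → mem[0xaf]=0x48, sp=0xaf
prologue: push r4 → mem[0xae]=0x37, sp=0xae
prologue: push r5 → mem[0xad]=0x6f, sp=0xad
body[0] sub  r5, r5, #15 → r5=0x60
body[1] mov  r1, #0x06 → r1=0x06
body[2] sub  r5, r0, #28 → r5=0xb6
body[3] mov  r2, #0x2b → r2=0x2b
body[4] add  r4, r0, r5 → r4=0x88
epilogue: pop r5=0x6f, sp=0xae
epilogue: pop r4=0x37, sp=0xaf
epilogue: pop r2=0x48, sp=0xb0
r0: caller-saved, written=False
r1: caller-saved, written=True
r2: callee-saved, written=True
r4: callee-saved, written=True

SURVIVE = r0,r2,r4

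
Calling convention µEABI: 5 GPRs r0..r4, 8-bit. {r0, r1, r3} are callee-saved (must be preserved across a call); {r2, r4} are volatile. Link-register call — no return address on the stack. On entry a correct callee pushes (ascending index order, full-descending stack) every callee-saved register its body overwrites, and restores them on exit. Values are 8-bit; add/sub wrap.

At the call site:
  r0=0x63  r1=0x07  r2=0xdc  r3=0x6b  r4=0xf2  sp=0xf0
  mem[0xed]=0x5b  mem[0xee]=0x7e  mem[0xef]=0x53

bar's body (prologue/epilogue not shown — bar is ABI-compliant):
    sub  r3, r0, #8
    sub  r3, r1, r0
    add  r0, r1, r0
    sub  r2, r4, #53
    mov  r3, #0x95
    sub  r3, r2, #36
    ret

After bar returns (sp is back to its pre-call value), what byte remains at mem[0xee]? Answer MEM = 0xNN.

prologue: push r0 → mem[0xef]=0x63, sp=0xef
prologue: push r3 → mem[0xee]=0x6b, sp=0xee
body[0] sub  r3, r0, #8 → r3=0x5b
body[1] sub  r3, r1, r0 → r3=0xa4
body[2] add  r0, r1, r0 → r0=0x6a
body[3] sub  r2, r4, #53 → r2=0xbd
body[4] mov  r3, #0x95 → r3=0x95
body[5] sub  r3, r2, #36 → r3=0x99
epilogue: pop r3=0x6b, sp=0xef
epilogue: pop r0=0x63, sp=0xf0
prologue pushed ['r0', 'r3'] at ['0xef', '0xee']

MEM = 0x6b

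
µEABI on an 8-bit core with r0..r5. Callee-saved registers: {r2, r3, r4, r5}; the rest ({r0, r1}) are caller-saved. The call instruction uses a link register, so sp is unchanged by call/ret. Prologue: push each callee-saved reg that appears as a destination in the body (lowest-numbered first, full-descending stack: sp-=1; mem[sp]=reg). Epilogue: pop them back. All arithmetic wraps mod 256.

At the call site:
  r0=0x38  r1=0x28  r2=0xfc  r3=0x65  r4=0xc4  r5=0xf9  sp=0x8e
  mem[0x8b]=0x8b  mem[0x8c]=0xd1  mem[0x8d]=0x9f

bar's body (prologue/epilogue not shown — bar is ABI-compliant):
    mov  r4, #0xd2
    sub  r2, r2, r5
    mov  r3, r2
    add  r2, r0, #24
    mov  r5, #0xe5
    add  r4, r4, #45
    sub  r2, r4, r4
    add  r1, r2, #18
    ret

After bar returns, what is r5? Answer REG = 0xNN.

REG = 0xf9

prologue: push r2 -> mem[0x8d]=0xfc, sp=0x8d
prologue: push r3 -> mem[0x8c]=0x65, sp=0x8c
prologue: push r4 -> mem[0x8b]=0xc4, sp=0x8b
prologue: push r5 -> mem[0x8a]=0xf9, sp=0x8a
body[0] mov  r4, #0xd2 -> r4=0xd2
body[1] sub  r2, r2, r5 -> r2=0x03
body[2] mov  r3, r2 -> r3=0x03
body[3] add  r2, r0, #24 -> r2=0x50
body[4] mov  r5, #0xe5 -> r5=0xe5
body[5] add  r4, r4, #45 -> r4=0xff
body[6] sub  r2, r4, r4 -> r2=0x00
body[7] add  r1, r2, #18 -> r1=0x12
epilogue: pop r5=0xf9, sp=0x8b
epilogue: pop r4=0xc4, sp=0x8c
epilogue: pop r3=0x65, sp=0x8d
epilogue: pop r2=0xfc, sp=0x8e
r5 is callee-saved -> restored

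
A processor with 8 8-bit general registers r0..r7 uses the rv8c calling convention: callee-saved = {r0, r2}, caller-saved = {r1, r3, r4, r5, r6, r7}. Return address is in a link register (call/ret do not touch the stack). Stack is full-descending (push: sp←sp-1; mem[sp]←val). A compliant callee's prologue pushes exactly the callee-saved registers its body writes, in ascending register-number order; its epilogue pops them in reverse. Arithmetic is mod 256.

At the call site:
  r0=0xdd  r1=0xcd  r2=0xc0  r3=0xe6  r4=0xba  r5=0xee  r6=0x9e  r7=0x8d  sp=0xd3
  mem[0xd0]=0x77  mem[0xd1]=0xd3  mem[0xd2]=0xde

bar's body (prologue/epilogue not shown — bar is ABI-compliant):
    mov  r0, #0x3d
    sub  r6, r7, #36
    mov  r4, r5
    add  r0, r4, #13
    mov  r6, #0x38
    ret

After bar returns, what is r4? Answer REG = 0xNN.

REG = 0xee

prologue: push r0 → mem[0xd2]=0xdd, sp=0xd2
body[0] mov  r0, #0x3d → r0=0x3d
body[1] sub  r6, r7, #36 → r6=0x69
body[2] mov  r4, r5 → r4=0xee
body[3] add  r0, r4, #13 → r0=0xfb
body[4] mov  r6, #0x38 → r6=0x38
epilogue: pop r0=0xdd, sp=0xd3
r4 is caller-saved → body value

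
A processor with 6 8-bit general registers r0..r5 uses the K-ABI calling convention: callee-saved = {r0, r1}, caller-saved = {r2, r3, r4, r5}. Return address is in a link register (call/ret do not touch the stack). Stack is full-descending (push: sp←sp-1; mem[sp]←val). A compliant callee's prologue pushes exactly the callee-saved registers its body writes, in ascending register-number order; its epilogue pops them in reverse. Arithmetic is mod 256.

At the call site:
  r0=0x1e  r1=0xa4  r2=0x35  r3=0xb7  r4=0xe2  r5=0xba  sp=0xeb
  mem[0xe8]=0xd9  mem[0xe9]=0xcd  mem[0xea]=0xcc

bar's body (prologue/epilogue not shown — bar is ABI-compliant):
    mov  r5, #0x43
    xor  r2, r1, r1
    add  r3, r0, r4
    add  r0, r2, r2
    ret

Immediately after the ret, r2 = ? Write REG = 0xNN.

REG = 0x00

prologue: push r0 -> mem[0xea]=0x1e, sp=0xea
body[0] mov  r5, #0x43 -> r5=0x43
body[1] xor  r2, r1, r1 -> r2=0x00
body[2] add  r3, r0, r4 -> r3=0x00
body[3] add  r0, r2, r2 -> r0=0x00
epilogue: pop r0=0x1e, sp=0xeb
r2 is caller-saved -> body value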